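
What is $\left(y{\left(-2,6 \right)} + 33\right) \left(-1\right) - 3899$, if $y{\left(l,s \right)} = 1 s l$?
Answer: $-3920$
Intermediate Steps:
$y{\left(l,s \right)} = l s$ ($y{\left(l,s \right)} = s l = l s$)
$\left(y{\left(-2,6 \right)} + 33\right) \left(-1\right) - 3899 = \left(\left(-2\right) 6 + 33\right) \left(-1\right) - 3899 = \left(-12 + 33\right) \left(-1\right) - 3899 = 21 \left(-1\right) - 3899 = -21 - 3899 = -3920$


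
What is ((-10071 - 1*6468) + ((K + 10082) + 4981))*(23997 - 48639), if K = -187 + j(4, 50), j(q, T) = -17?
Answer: 41398560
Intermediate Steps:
K = -204 (K = -187 - 17 = -204)
((-10071 - 1*6468) + ((K + 10082) + 4981))*(23997 - 48639) = ((-10071 - 1*6468) + ((-204 + 10082) + 4981))*(23997 - 48639) = ((-10071 - 6468) + (9878 + 4981))*(-24642) = (-16539 + 14859)*(-24642) = -1680*(-24642) = 41398560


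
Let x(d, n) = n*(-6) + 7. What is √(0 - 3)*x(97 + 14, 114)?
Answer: -677*I*√3 ≈ -1172.6*I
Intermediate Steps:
x(d, n) = 7 - 6*n (x(d, n) = -6*n + 7 = 7 - 6*n)
√(0 - 3)*x(97 + 14, 114) = √(0 - 3)*(7 - 6*114) = √(-3)*(7 - 684) = (I*√3)*(-677) = -677*I*√3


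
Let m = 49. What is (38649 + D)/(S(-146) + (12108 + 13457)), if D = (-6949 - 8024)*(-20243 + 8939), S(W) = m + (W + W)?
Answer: 169293441/25322 ≈ 6685.6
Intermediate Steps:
S(W) = 49 + 2*W (S(W) = 49 + (W + W) = 49 + 2*W)
D = 169254792 (D = -14973*(-11304) = 169254792)
(38649 + D)/(S(-146) + (12108 + 13457)) = (38649 + 169254792)/((49 + 2*(-146)) + (12108 + 13457)) = 169293441/((49 - 292) + 25565) = 169293441/(-243 + 25565) = 169293441/25322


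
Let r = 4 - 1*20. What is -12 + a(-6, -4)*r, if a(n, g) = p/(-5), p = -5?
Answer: -28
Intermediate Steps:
a(n, g) = 1 (a(n, g) = -5/(-5) = -5*(-1/5) = 1)
r = -16 (r = 4 - 20 = -16)
-12 + a(-6, -4)*r = -12 + 1*(-16) = -12 - 16 = -28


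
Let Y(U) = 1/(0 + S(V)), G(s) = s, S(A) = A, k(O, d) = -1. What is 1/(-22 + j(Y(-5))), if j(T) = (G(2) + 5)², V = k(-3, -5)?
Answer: 1/27 ≈ 0.037037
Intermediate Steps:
V = -1
Y(U) = -1 (Y(U) = 1/(0 - 1) = 1/(-1) = -1)
j(T) = 49 (j(T) = (2 + 5)² = 7² = 49)
1/(-22 + j(Y(-5))) = 1/(-22 + 49) = 1/27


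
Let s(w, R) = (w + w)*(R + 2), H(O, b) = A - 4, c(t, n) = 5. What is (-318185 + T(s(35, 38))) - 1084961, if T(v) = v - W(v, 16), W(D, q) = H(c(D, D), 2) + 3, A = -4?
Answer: -1400341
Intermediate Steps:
H(O, b) = -8 (H(O, b) = -4 - 4 = -8)
W(D, q) = -5 (W(D, q) = -8 + 3 = -5)
s(w, R) = 2*w*(2 + R) (s(w, R) = (2*w)*(2 + R) = 2*w*(2 + R))
T(v) = 5 + v (T(v) = v - 1*(-5) = v + 5 = 5 + v)
(-318185 + T(s(35, 38))) - 1084961 = (-318185 + (5 + 2*35*(2 + 38))) - 1084961 = (-318185 + (5 + 2*35*40)) - 1084961 = (-318185 + (5 + 2800)) - 1084961 = (-318185 + 2805) - 1084961 = -315380 - 1084961 = -1400341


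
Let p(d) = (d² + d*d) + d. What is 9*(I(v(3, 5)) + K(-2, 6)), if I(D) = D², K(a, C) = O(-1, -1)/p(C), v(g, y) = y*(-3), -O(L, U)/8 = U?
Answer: 26337/13 ≈ 2025.9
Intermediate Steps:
O(L, U) = -8*U
v(g, y) = -3*y
p(d) = d + 2*d² (p(d) = (d² + d²) + d = 2*d² + d = d + 2*d²)
K(a, C) = 8/(C*(1 + 2*C)) (K(a, C) = (-8*(-1))/((C*(1 + 2*C))) = 8*(1/(C*(1 + 2*C))) = 8/(C*(1 + 2*C)))
9*(I(v(3, 5)) + K(-2, 6)) = 9*((-3*5)² + 8/(6*(1 + 2*6))) = 9*((-15)² + 8*(⅙)/(1 + 12)) = 9*(225 + 8*(⅙)/13) = 9*(225 + 8*(⅙)*(1/13)) = 9*(225 + 4/39) = 9*(8779/39) = 26337/13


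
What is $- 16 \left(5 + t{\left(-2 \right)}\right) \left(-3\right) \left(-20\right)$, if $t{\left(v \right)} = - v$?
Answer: $-6720$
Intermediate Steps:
$- 16 \left(5 + t{\left(-2 \right)}\right) \left(-3\right) \left(-20\right) = - 16 \left(5 - -2\right) \left(-3\right) \left(-20\right) = - 16 \left(5 + 2\right) \left(-3\right) \left(-20\right) = - 16 \cdot 7 \left(-3\right) \left(-20\right) = \left(-16\right) \left(-21\right) \left(-20\right) = 336 \left(-20\right) = -6720$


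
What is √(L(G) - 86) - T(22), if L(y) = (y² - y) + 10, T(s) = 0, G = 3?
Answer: I*√70 ≈ 8.3666*I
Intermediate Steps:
L(y) = 10 + y² - y
√(L(G) - 86) - T(22) = √((10 + 3² - 1*3) - 86) - 1*0 = √((10 + 9 - 3) - 86) + 0 = √(16 - 86) + 0 = √(-70) + 0 = I*√70 + 0 = I*√70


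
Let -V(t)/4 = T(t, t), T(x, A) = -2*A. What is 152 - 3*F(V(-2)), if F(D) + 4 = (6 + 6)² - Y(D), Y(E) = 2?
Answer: -262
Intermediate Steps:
V(t) = 8*t (V(t) = -(-8)*t = 8*t)
F(D) = 138 (F(D) = -4 + ((6 + 6)² - 1*2) = -4 + (12² - 2) = -4 + (144 - 2) = -4 + 142 = 138)
152 - 3*F(V(-2)) = 152 - 3*138 = 152 - 414 = -262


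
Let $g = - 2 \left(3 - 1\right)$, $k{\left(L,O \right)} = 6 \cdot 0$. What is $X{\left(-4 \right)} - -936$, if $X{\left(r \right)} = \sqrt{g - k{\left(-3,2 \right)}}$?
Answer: $936 + 2 i \approx 936.0 + 2.0 i$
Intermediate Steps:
$k{\left(L,O \right)} = 0$
$g = -4$ ($g = \left(-2\right) 2 = -4$)
$X{\left(r \right)} = 2 i$ ($X{\left(r \right)} = \sqrt{-4 - 0} = \sqrt{-4 + 0} = \sqrt{-4} = 2 i$)
$X{\left(-4 \right)} - -936 = 2 i - -936 = 2 i + 936 = 936 + 2 i$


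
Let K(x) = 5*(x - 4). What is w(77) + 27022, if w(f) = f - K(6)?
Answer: 27089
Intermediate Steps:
K(x) = -20 + 5*x (K(x) = 5*(-4 + x) = -20 + 5*x)
w(f) = -10 + f (w(f) = f - (-20 + 5*6) = f - (-20 + 30) = f - 1*10 = f - 10 = -10 + f)
w(77) + 27022 = (-10 + 77) + 27022 = 67 + 27022 = 27089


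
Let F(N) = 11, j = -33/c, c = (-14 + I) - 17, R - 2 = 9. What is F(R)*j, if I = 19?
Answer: 121/4 ≈ 30.250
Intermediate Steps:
R = 11 (R = 2 + 9 = 11)
c = -12 (c = (-14 + 19) - 17 = 5 - 17 = -12)
j = 11/4 (j = -33/(-12) = -33*(-1/12) = 11/4 ≈ 2.7500)
F(R)*j = 11*(11/4) = 121/4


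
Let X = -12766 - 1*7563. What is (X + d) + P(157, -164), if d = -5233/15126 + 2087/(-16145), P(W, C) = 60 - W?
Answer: -4988334603767/244209270 ≈ -20426.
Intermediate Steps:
X = -20329 (X = -12766 - 7563 = -20329)
d = -116054747/244209270 (d = -5233*1/15126 + 2087*(-1/16145) = -5233/15126 - 2087/16145 = -116054747/244209270 ≈ -0.47523)
(X + d) + P(157, -164) = (-20329 - 116054747/244209270) + (60 - 1*157) = -4964646304577/244209270 + (60 - 157) = -4964646304577/244209270 - 97 = -4988334603767/244209270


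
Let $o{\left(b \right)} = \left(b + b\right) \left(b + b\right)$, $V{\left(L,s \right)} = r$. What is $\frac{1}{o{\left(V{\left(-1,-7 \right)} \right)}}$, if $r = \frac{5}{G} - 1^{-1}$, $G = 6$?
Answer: $9$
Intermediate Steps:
$r = - \frac{1}{6}$ ($r = \frac{5}{6} - 1^{-1} = 5 \cdot \frac{1}{6} - 1 = \frac{5}{6} - 1 = - \frac{1}{6} \approx -0.16667$)
$V{\left(L,s \right)} = - \frac{1}{6}$
$o{\left(b \right)} = 4 b^{2}$ ($o{\left(b \right)} = 2 b 2 b = 4 b^{2}$)
$\frac{1}{o{\left(V{\left(-1,-7 \right)} \right)}} = \frac{1}{4 \left(- \frac{1}{6}\right)^{2}} = \frac{1}{4 \cdot \frac{1}{36}} = \frac{1}{\frac{1}{9}} = 9$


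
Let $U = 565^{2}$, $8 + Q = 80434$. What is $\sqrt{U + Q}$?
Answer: $\sqrt{399651} \approx 632.18$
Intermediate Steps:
$Q = 80426$ ($Q = -8 + 80434 = 80426$)
$U = 319225$
$\sqrt{U + Q} = \sqrt{319225 + 80426} = \sqrt{399651}$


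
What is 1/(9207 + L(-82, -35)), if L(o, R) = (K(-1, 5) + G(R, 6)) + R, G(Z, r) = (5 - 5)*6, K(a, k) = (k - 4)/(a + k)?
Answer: 4/36689 ≈ 0.00010902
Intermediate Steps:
K(a, k) = (-4 + k)/(a + k)
G(Z, r) = 0 (G(Z, r) = 0*6 = 0)
L(o, R) = 1/4 + R (L(o, R) = ((-4 + 5)/(-1 + 5) + 0) + R = (1/4 + 0) + R = 1/4 + R)
1/(9207 + L(-82, -35)) = 1/(9207 + (1/4 - 35)) = 1/(9207 - 139/4) = 1/(36689/4) = 4/36689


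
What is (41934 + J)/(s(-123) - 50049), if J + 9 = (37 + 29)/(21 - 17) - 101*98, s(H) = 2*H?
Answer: -64087/100590 ≈ -0.63711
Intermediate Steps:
J = -19781/2 (J = -9 + ((37 + 29)/(21 - 17) - 101*98) = -9 + (66/4 - 9898) = -9 + (66*(¼) - 9898) = -9 + (33/2 - 9898) = -9 - 19763/2 = -19781/2 ≈ -9890.5)
(41934 + J)/(s(-123) - 50049) = (41934 - 19781/2)/(2*(-123) - 50049) = 64087/(2*(-246 - 50049)) = (64087/2)/(-50295) = (64087/2)*(-1/50295) = -64087/100590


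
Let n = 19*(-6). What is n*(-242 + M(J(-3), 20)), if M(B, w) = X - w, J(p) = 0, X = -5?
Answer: 30438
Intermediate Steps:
M(B, w) = -5 - w
n = -114
n*(-242 + M(J(-3), 20)) = -114*(-242 + (-5 - 1*20)) = -114*(-242 + (-5 - 20)) = -114*(-242 - 25) = -114*(-267) = 30438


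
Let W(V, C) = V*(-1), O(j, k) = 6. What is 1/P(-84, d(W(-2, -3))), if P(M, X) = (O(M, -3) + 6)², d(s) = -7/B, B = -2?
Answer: 1/144 ≈ 0.0069444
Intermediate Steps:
W(V, C) = -V
d(s) = 7/2 (d(s) = -7/(-2) = -7*(-½) = 7/2)
P(M, X) = 144 (P(M, X) = (6 + 6)² = 12² = 144)
1/P(-84, d(W(-2, -3))) = 1/144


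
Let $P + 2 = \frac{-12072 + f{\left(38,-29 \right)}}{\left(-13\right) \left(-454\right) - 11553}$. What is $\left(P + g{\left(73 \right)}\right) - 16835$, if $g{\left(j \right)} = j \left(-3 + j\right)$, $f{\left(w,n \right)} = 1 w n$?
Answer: $- \frac{66256103}{5651} \approx -11725.0$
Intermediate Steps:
$f{\left(w,n \right)} = n w$ ($f{\left(w,n \right)} = w n = n w$)
$P = \frac{1872}{5651}$ ($P = -2 + \frac{-12072 - 1102}{\left(-13\right) \left(-454\right) - 11553} = -2 + \frac{-12072 - 1102}{5902 - 11553} = -2 - \frac{13174}{-5651} = -2 - - \frac{13174}{5651} = -2 + \frac{13174}{5651} = \frac{1872}{5651} \approx 0.33127$)
$\left(P + g{\left(73 \right)}\right) - 16835 = \left(\frac{1872}{5651} + 73 \left(-3 + 73\right)\right) - 16835 = \left(\frac{1872}{5651} + 73 \cdot 70\right) - 16835 = \left(\frac{1872}{5651} + 5110\right) - 16835 = \frac{28878482}{5651} - 16835 = - \frac{66256103}{5651}$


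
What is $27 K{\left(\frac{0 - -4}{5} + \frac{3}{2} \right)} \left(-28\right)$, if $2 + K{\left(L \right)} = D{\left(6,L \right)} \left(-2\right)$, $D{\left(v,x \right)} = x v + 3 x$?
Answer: $\frac{164052}{5} \approx 32810.0$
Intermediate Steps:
$D{\left(v,x \right)} = 3 x + v x$ ($D{\left(v,x \right)} = v x + 3 x = 3 x + v x$)
$K{\left(L \right)} = -2 - 18 L$ ($K{\left(L \right)} = -2 + L \left(3 + 6\right) \left(-2\right) = -2 + L 9 \left(-2\right) = -2 + 9 L \left(-2\right) = -2 - 18 L$)
$27 K{\left(\frac{0 - -4}{5} + \frac{3}{2} \right)} \left(-28\right) = 27 \left(-2 - 18 \left(\frac{0 - -4}{5} + \frac{3}{2}\right)\right) \left(-28\right) = 27 \left(-2 - 18 \left(\left(0 + 4\right) \frac{1}{5} + 3 \cdot \frac{1}{2}\right)\right) \left(-28\right) = 27 \left(-2 - 18 \left(4 \cdot \frac{1}{5} + \frac{3}{2}\right)\right) \left(-28\right) = 27 \left(-2 - 18 \left(\frac{4}{5} + \frac{3}{2}\right)\right) \left(-28\right) = 27 \left(-2 - \frac{207}{5}\right) \left(-28\right) = 27 \left(- \frac{217}{5}\right) \left(-28\right) = \left(- \frac{5859}{5}\right) \left(-28\right) = \frac{164052}{5}$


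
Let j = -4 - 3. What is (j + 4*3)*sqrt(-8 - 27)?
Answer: 5*I*sqrt(35) ≈ 29.58*I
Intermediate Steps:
j = -7
(j + 4*3)*sqrt(-8 - 27) = (-7 + 4*3)*sqrt(-8 - 27) = (-7 + 12)*sqrt(-35) = 5*(I*sqrt(35)) = 5*I*sqrt(35)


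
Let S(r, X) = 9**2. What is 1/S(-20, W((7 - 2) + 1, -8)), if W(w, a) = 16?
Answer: 1/81 ≈ 0.012346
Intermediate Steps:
S(r, X) = 81
1/S(-20, W((7 - 2) + 1, -8)) = 1/81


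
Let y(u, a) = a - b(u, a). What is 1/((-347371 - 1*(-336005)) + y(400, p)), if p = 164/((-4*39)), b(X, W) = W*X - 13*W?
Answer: -39/427448 ≈ -9.1239e-5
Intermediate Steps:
b(X, W) = -13*W + W*X
p = -41/39 (p = 164/(-156) = 164*(-1/156) = -41/39 ≈ -1.0513)
y(u, a) = a - a*(-13 + u)
1/((-347371 - 1*(-336005)) + y(400, p)) = 1/((-347371 - 1*(-336005)) - 41*(14 - 1*400)/39) = 1/((-347371 + 336005) - 41*(14 - 400)/39) = 1/(-11366 - 41/39*(-386)) = 1/(-11366 + 15826/39) = 1/(-427448/39) = -39/427448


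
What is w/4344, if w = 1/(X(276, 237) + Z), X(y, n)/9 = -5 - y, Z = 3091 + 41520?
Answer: 1/182804208 ≈ 5.4703e-9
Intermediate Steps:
Z = 44611
X(y, n) = -45 - 9*y (X(y, n) = 9*(-5 - y) = -45 - 9*y)
w = 1/42082 (w = 1/((-45 - 9*276) + 44611) = 1/((-45 - 2484) + 44611) = 1/(-2529 + 44611) = 1/42082 ≈ 2.3763e-5)
w/4344 = (1/42082)/4344 = (1/42082)*(1/4344) = 1/182804208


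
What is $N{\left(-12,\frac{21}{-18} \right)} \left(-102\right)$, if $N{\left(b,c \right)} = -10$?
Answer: $1020$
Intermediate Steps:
$N{\left(-12,\frac{21}{-18} \right)} \left(-102\right) = \left(-10\right) \left(-102\right) = 1020$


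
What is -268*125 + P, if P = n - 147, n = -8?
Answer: -33655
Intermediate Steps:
P = -155 (P = -8 - 147 = -155)
-268*125 + P = -268*125 - 155 = -33500 - 155 = -33655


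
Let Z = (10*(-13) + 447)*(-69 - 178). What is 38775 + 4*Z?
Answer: -274421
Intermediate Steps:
Z = -78299 (Z = (-130 + 447)*(-247) = 317*(-247) = -78299)
38775 + 4*Z = 38775 + 4*(-78299) = 38775 - 313196 = -274421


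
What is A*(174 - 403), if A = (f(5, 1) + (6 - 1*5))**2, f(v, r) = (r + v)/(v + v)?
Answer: -14656/25 ≈ -586.24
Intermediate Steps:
f(v, r) = (r + v)/(2*v) (f(v, r) = (r + v)/((2*v)) = (r + v)*(1/(2*v)) = (r + v)/(2*v))
A = 64/25 (A = ((1/2)*(1 + 5)/5 + (6 - 1*5))**2 = ((1/2)*(1/5)*6 + (6 - 5))**2 = (3/5 + 1)**2 = (8/5)**2 = 64/25 ≈ 2.5600)
A*(174 - 403) = 64*(174 - 403)/25 = (64/25)*(-229) = -14656/25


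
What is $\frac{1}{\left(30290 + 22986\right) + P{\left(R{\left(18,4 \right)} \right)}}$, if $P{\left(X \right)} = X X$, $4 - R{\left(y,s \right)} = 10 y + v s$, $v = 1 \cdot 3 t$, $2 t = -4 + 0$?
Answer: $\frac{1}{76380} \approx 1.3092 \cdot 10^{-5}$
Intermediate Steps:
$t = -2$ ($t = \frac{-4 + 0}{2} = \frac{1}{2} \left(-4\right) = -2$)
$v = -6$ ($v = 1 \cdot 3 \left(-2\right) = 3 \left(-2\right) = -6$)
$R{\left(y,s \right)} = 4 - 10 y + 6 s$ ($R{\left(y,s \right)} = 4 - \left(10 y - 6 s\right) = 4 - \left(- 6 s + 10 y\right) = 4 + \left(- 10 y + 6 s\right) = 4 - 10 y + 6 s$)
$P{\left(X \right)} = X^{2}$
$\frac{1}{\left(30290 + 22986\right) + P{\left(R{\left(18,4 \right)} \right)}} = \frac{1}{\left(30290 + 22986\right) + \left(4 - 180 + 6 \cdot 4\right)^{2}} = \frac{1}{53276 + \left(4 - 180 + 24\right)^{2}} = \frac{1}{53276 + \left(-152\right)^{2}} = \frac{1}{53276 + 23104} = \frac{1}{76380}$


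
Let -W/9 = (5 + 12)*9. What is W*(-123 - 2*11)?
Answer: 199665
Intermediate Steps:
W = -1377 (W = -9*(5 + 12)*9 = -153*9 = -9*153 = -1377)
W*(-123 - 2*11) = -1377*(-123 - 2*11) = -1377*(-123 - 22) = -1377*(-145) = 199665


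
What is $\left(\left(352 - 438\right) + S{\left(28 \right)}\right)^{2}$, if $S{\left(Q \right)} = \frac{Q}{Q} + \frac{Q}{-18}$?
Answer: $\frac{606841}{81} \approx 7491.9$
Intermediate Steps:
$S{\left(Q \right)} = 1 - \frac{Q}{18}$ ($S{\left(Q \right)} = 1 + Q \left(- \frac{1}{18}\right) = 1 - \frac{Q}{18}$)
$\left(\left(352 - 438\right) + S{\left(28 \right)}\right)^{2} = \left(\left(352 - 438\right) + \left(1 - \frac{14}{9}\right)\right)^{2} = \left(-86 - \frac{5}{9}\right)^{2} = \left(- \frac{779}{9}\right)^{2} = \frac{606841}{81}$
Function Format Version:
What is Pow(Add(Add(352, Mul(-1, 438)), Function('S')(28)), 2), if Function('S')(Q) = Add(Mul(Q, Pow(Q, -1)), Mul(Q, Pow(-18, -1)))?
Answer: Rational(606841, 81) ≈ 7491.9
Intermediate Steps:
Function('S')(Q) = Add(1, Mul(Rational(-1, 18), Q)) (Function('S')(Q) = Add(1, Mul(Q, Rational(-1, 18))) = Add(1, Mul(Rational(-1, 18), Q)))
Pow(Add(Add(352, Mul(-1, 438)), Function('S')(28)), 2) = Pow(Add(Add(352, Mul(-1, 438)), Add(1, Mul(Rational(-1, 18), 28))), 2) = Pow(Add(Add(352, -438), Add(1, Rational(-14, 9))), 2) = Pow(Add(-86, Rational(-5, 9)), 2) = Pow(Rational(-779, 9), 2) = Rational(606841, 81)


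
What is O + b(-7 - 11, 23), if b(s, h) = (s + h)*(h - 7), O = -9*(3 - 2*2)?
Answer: 89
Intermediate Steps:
O = 9 (O = -9*(3 - 4) = -9*(-1) = 9)
b(s, h) = (-7 + h)*(h + s) (b(s, h) = (h + s)*(-7 + h) = (-7 + h)*(h + s))
O + b(-7 - 11, 23) = 9 + (23² - 7*23 - 7*(-7 - 11) + 23*(-7 - 11)) = 9 + (529 - 161 - 7*(-18) + 23*(-18)) = 9 + (529 - 161 + 126 - 414) = 9 + 80 = 89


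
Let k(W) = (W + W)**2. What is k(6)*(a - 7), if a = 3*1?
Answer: -576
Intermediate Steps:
k(W) = 4*W**2 (k(W) = (2*W)**2 = 4*W**2)
a = 3
k(6)*(a - 7) = (4*6**2)*(3 - 7) = (4*36)*(-4) = 144*(-4) = -576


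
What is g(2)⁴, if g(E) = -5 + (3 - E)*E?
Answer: 81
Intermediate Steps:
g(E) = -5 + E*(3 - E)
g(2)⁴ = (-5 - 1*2² + 3*2)⁴ = (-5 - 1*4 + 6)⁴ = (-5 - 4 + 6)⁴ = (-3)⁴ = 81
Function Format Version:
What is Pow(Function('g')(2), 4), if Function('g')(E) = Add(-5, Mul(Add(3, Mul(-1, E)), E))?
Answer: 81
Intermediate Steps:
Function('g')(E) = Add(-5, Mul(E, Add(3, Mul(-1, E))))
Pow(Function('g')(2), 4) = Pow(Add(-5, Mul(-1, Pow(2, 2)), Mul(3, 2)), 4) = Pow(Add(-5, Mul(-1, 4), 6), 4) = Pow(Add(-5, -4, 6), 4) = Pow(-3, 4) = 81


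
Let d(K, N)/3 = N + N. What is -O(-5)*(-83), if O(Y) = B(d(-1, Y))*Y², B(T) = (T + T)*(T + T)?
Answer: 7470000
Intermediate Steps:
d(K, N) = 6*N (d(K, N) = 3*(N + N) = 3*(2*N) = 6*N)
B(T) = 4*T² (B(T) = (2*T)*(2*T) = 4*T²)
O(Y) = 144*Y⁴ (O(Y) = (4*(6*Y)²)*Y² = (4*(36*Y²))*Y² = (144*Y²)*Y² = 144*Y⁴)
-O(-5)*(-83) = -144*(-5)⁴*(-83) = -144*625*(-83) = -1*90000*(-83) = -90000*(-83) = 7470000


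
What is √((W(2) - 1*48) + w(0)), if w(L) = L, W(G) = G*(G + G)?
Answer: 2*I*√10 ≈ 6.3246*I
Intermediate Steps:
W(G) = 2*G² (W(G) = G*(2*G) = 2*G²)
√((W(2) - 1*48) + w(0)) = √((2*2² - 1*48) + 0) = √((2*4 - 48) + 0) = √((8 - 48) + 0) = √(-40 + 0) = √(-40) = 2*I*√10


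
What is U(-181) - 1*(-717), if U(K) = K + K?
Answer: 355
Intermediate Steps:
U(K) = 2*K
U(-181) - 1*(-717) = 2*(-181) - 1*(-717) = -362 + 717 = 355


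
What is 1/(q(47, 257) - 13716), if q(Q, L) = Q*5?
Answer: -1/13481 ≈ -7.4178e-5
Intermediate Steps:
q(Q, L) = 5*Q
1/(q(47, 257) - 13716) = 1/(5*47 - 13716) = 1/(235 - 13716) = 1/(-13481) = -1/13481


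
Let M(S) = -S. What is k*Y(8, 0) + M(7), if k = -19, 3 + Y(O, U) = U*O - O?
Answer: 202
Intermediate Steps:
Y(O, U) = -3 - O + O*U (Y(O, U) = -3 + (U*O - O) = -3 + (O*U - O) = -3 + (-O + O*U) = -3 - O + O*U)
k*Y(8, 0) + M(7) = -19*(-3 - 1*8 + 8*0) - 1*7 = -19*(-3 - 8 + 0) - 7 = -19*(-11) - 7 = 209 - 7 = 202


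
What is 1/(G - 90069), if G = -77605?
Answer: -1/167674 ≈ -5.9640e-6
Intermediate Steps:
1/(G - 90069) = 1/(-77605 - 90069) = 1/(-167674) = -1/167674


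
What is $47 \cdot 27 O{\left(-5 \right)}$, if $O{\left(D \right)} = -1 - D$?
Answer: $5076$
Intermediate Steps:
$47 \cdot 27 O{\left(-5 \right)} = 47 \cdot 27 \left(-1 - -5\right) = 1269 \left(-1 + 5\right) = 1269 \cdot 4 = 5076$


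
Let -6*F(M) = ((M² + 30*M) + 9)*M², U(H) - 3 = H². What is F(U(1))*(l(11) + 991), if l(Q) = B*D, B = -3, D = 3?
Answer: -1139120/3 ≈ -3.7971e+5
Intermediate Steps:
U(H) = 3 + H²
F(M) = -M²*(9 + M² + 30*M)/6 (F(M) = -((M² + 30*M) + 9)*M²/6 = -(9 + M² + 30*M)*M²/6 = -M²*(9 + M² + 30*M)/6)
l(Q) = -9 (l(Q) = -3*3 = -9)
F(U(1))*(l(11) + 991) = ((3 + 1²)²*(-9 - (3 + 1²)² - 30*(3 + 1²))/6)*(-9 + 991) = ((3 + 1)²*(-9 - (3 + 1)² - 30*(3 + 1))/6)*982 = ((⅙)*4²*(-9 - 1*4² - 30*4))*982 = ((⅙)*16*(-9 - 1*16 - 120))*982 = ((⅙)*16*(-9 - 16 - 120))*982 = ((⅙)*16*(-145))*982 = -1160/3*982 = -1139120/3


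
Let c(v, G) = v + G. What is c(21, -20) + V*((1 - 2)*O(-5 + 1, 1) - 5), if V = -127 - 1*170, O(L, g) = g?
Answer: 1783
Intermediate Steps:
V = -297 (V = -127 - 170 = -297)
c(v, G) = G + v
c(21, -20) + V*((1 - 2)*O(-5 + 1, 1) - 5) = (-20 + 21) - 297*((1 - 2)*1 - 5) = 1 - 297*(-1*1 - 5) = 1 - 297*(-1 - 5) = 1 - 297*(-6) = 1 + 1782 = 1783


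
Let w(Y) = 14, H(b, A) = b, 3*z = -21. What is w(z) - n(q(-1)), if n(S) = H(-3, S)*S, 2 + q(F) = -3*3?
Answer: -19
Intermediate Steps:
q(F) = -11 (q(F) = -2 - 3*3 = -2 - 9 = -11)
z = -7 (z = (⅓)*(-21) = -7)
n(S) = -3*S
w(z) - n(q(-1)) = 14 - (-3)*(-11) = 14 - 1*33 = 14 - 33 = -19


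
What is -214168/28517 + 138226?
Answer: 3941576674/28517 ≈ 1.3822e+5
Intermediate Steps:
-214168/28517 + 138226 = 3941576674/28517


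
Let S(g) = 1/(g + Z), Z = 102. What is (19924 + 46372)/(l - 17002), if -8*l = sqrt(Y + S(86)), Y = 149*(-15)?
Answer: -13562044370944/3478066644307 + 1060736*I*sqrt(19748413)/3478066644307 ≈ -3.8993 + 0.0013553*I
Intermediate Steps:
Y = -2235
S(g) = 1/(102 + g) (S(g) = 1/(g + 102) = 1/(102 + g))
l = -I*sqrt(19748413)/752 (l = -sqrt(-2235 + 1/(102 + 86))/8 = -sqrt(-2235 + 1/188)/8 = -I*sqrt(19748413)/752 ≈ -5.9095*I)
(19924 + 46372)/(l - 17002) = (19924 + 46372)/(-I*sqrt(19748413)/752 - 17002) = 66296/(-17002 - I*sqrt(19748413)/752)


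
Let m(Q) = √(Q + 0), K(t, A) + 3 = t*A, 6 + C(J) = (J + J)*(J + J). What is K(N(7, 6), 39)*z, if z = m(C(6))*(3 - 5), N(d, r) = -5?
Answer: 396*√138 ≈ 4651.9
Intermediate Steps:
C(J) = -6 + 4*J² (C(J) = -6 + (J + J)*(J + J) = -6 + (2*J)*(2*J) = -6 + 4*J²)
K(t, A) = -3 + A*t (K(t, A) = -3 + t*A = -3 + A*t)
m(Q) = √Q
z = -2*√138 (z = √(-6 + 4*6²)*(3 - 5) = √(-6 + 4*36)*(-2) = √(-6 + 144)*(-2) = √138*(-2) = -2*√138 ≈ -23.495)
K(N(7, 6), 39)*z = (-3 + 39*(-5))*(-2*√138) = (-3 - 195)*(-2*√138) = -(-396)*√138 = 396*√138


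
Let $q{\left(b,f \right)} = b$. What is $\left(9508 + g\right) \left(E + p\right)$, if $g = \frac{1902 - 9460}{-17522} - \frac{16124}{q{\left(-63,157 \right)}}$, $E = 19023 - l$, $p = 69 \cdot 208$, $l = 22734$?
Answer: $\frac{19116111298295}{183981} \approx 1.039 \cdot 10^{8}$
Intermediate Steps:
$p = 14352$
$E = -3711$ ($E = 19023 - 22734 = -3711$)
$g = \frac{141500441}{551943}$ ($g = \frac{1902 - 9460}{-17522} - \frac{16124}{-63} = \left(1902 - 9460\right) \left(- \frac{1}{17522}\right) - - \frac{16124}{63} = \left(-7558\right) \left(- \frac{1}{17522}\right) + \frac{16124}{63} = \frac{3779}{8761} + \frac{16124}{63} = \frac{141500441}{551943} \approx 256.37$)
$\left(9508 + g\right) \left(E + p\right) = \left(9508 + \frac{141500441}{551943}\right) \left(-3711 + 14352\right) = \frac{5389374485}{551943} \cdot 10641 = \frac{19116111298295}{183981}$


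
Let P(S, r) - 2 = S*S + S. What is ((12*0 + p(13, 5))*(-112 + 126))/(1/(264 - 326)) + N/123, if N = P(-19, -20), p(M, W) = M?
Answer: -1387588/123 ≈ -11281.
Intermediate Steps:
P(S, r) = 2 + S + S² (P(S, r) = 2 + (S*S + S) = 2 + (S² + S) = 2 + (S + S²) = 2 + S + S²)
N = 344 (N = 2 - 19 + (-19)² = 2 - 19 + 361 = 344)
((12*0 + p(13, 5))*(-112 + 126))/(1/(264 - 326)) + N/123 = ((12*0 + 13)*(-112 + 126))/(1/(264 - 326)) + 344/123 = ((0 + 13)*14)/(1/(-62)) + 344*(1/123) = (13*14)/(-1/62) + 344/123 = 182*(-62) + 344/123 = -11284 + 344/123 = -1387588/123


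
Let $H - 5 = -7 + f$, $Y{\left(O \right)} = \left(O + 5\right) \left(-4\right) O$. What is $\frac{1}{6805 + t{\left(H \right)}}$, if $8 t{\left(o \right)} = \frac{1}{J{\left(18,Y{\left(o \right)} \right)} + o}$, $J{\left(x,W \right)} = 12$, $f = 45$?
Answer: $\frac{440}{2994201} \approx 0.00014695$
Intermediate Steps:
$Y{\left(O \right)} = O \left(-20 - 4 O\right)$ ($Y{\left(O \right)} = \left(5 + O\right) \left(-4\right) O = \left(-20 - 4 O\right) O = O \left(-20 - 4 O\right)$)
$H = 43$ ($H = 5 + \left(-7 + 45\right) = 5 + 38 = 43$)
$t{\left(o \right)} = \frac{1}{8 \left(12 + o\right)}$
$\frac{1}{6805 + t{\left(H \right)}} = \frac{1}{6805 + \frac{1}{8 \left(12 + 43\right)}} = \frac{1}{6805 + \frac{1}{8 \cdot 55}} = \frac{1}{6805 + \frac{1}{8} \cdot \frac{1}{55}} = \frac{1}{6805 + \frac{1}{440}} = \frac{1}{\frac{2994201}{440}} = \frac{440}{2994201}$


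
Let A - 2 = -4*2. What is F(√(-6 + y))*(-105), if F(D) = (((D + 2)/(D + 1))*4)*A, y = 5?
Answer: 3780 - 1260*I ≈ 3780.0 - 1260.0*I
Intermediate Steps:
A = -6 (A = 2 - 4*2 = 2 - 8 = -6)
F(D) = -24*(2 + D)/(1 + D) (F(D) = (((D + 2)/(D + 1))*4)*(-6) = (((2 + D)/(1 + D))*4)*(-6) = (4*(2 + D)/(1 + D))*(-6) = -24*(2 + D)/(1 + D))
F(√(-6 + y))*(-105) = (24*(-2 - √(-6 + 5))/(1 + √(-6 + 5)))*(-105) = (24*(-2 - √(-1))/(1 + √(-1)))*(-105) = (24*(-2 - I)/(1 + I))*(-105) = (24*((1 - I)/2)*(-2 - I))*(-105) = (12*(1 - I)*(-2 - I))*(-105) = -1260*(1 - I)*(-2 - I)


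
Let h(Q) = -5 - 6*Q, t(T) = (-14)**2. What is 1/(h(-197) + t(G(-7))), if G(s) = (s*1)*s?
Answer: 1/1373 ≈ 0.00072833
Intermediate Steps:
G(s) = s**2 (G(s) = s*s = s**2)
t(T) = 196
1/(h(-197) + t(G(-7))) = 1/((-5 - 6*(-197)) + 196) = 1/((-5 + 1182) + 196) = 1/(1177 + 196) = 1/1373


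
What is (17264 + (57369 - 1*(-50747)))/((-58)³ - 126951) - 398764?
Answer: -128427255512/322063 ≈ -3.9876e+5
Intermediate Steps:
(17264 + (57369 - 1*(-50747)))/((-58)³ - 126951) - 398764 = (17264 + (57369 + 50747))/(-195112 - 126951) - 398764 = (17264 + 108116)/(-322063) - 398764 = 125380*(-1/322063) - 398764 = -125380/322063 - 398764 = -128427255512/322063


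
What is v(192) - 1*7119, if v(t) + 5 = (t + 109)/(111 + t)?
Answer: -2158271/303 ≈ -7123.0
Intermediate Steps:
v(t) = -5 + (109 + t)/(111 + t) (v(t) = -5 + (t + 109)/(111 + t) = -5 + (109 + t)/(111 + t))
v(192) - 1*7119 = 2*(-223 - 2*192)/(111 + 192) - 1*7119 = 2*(-223 - 384)/303 - 7119 = 2*(1/303)*(-607) - 7119 = -1214/303 - 7119 = -2158271/303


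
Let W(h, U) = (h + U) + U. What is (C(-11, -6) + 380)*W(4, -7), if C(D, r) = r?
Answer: -3740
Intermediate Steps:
W(h, U) = h + 2*U (W(h, U) = (U + h) + U = h + 2*U)
(C(-11, -6) + 380)*W(4, -7) = (-6 + 380)*(4 + 2*(-7)) = 374*(4 - 14) = 374*(-10) = -3740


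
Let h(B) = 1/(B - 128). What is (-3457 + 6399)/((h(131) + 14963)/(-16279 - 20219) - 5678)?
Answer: -161065674/310875911 ≈ -0.51810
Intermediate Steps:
h(B) = 1/(-128 + B)
(-3457 + 6399)/((h(131) + 14963)/(-16279 - 20219) - 5678) = (-3457 + 6399)/((1/(-128 + 131) + 14963)/(-16279 - 20219) - 5678) = 2942/((1/3 + 14963)/(-36498) - 5678) = 2942/((⅓ + 14963)*(-1/36498) - 5678) = 2942/((44890/3)*(-1/36498) - 5678) = 2942/(-22445/54747 - 5678) = 2942/(-310875911/54747) = 2942*(-54747/310875911) = -161065674/310875911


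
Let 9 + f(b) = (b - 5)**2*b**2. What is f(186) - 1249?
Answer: 1133398298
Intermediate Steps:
f(b) = -9 + b**2*(-5 + b)**2 (f(b) = -9 + (b - 5)**2*b**2 = -9 + (-5 + b)**2*b**2 = -9 + b**2*(-5 + b)**2)
f(186) - 1249 = (-9 + 186**2*(-5 + 186)**2) - 1249 = (-9 + 34596*181**2) - 1249 = (-9 + 34596*32761) - 1249 = (-9 + 1133399556) - 1249 = 1133399547 - 1249 = 1133398298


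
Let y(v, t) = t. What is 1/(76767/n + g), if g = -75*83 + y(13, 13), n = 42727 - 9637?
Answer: -11030/68492771 ≈ -0.00016104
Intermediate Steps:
n = 33090
g = -6212 (g = -75*83 + 13 = -6225 + 13 = -6212)
1/(76767/n + g) = 1/(76767/33090 - 6212) = 1/(76767*(1/33090) - 6212) = 1/(25589/11030 - 6212) = 1/(-68492771/11030) = -11030/68492771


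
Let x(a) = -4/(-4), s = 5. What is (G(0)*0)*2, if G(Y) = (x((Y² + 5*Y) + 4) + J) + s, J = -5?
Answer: 0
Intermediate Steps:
x(a) = 1 (x(a) = -4*(-¼) = 1)
G(Y) = 1 (G(Y) = (1 - 5) + 5 = -4 + 5 = 1)
(G(0)*0)*2 = (1*0)*2 = 0*2 = 0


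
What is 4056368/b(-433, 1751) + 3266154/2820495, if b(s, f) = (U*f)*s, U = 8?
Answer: 348740576804/712817120195 ≈ 0.48924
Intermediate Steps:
b(s, f) = 8*f*s (b(s, f) = (8*f)*s = 8*f*s)
4056368/b(-433, 1751) + 3266154/2820495 = 4056368/((8*1751*(-433))) + 3266154/2820495 = 4056368/(-6065464) + 3266154*(1/2820495) = 4056368*(-1/6065464) + 1088718/940165 = -507046/758183 + 1088718/940165 = 348740576804/712817120195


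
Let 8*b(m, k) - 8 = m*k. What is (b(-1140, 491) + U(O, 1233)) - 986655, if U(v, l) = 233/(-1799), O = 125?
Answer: -3801724623/3598 ≈ -1.0566e+6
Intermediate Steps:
U(v, l) = -233/1799 (U(v, l) = 233*(-1/1799) = -233/1799)
b(m, k) = 1 + k*m/8 (b(m, k) = 1 + (m*k)/8 = 1 + (k*m)/8 = 1 + k*m/8)
(b(-1140, 491) + U(O, 1233)) - 986655 = ((1 + (1/8)*491*(-1140)) - 233/1799) - 986655 = ((1 - 139935/2) - 233/1799) - 986655 = (-139933/2 - 233/1799) - 986655 = -251739933/3598 - 986655 = -3801724623/3598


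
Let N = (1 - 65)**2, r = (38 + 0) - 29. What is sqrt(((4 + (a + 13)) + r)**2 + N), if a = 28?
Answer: 2*sqrt(1753) ≈ 83.738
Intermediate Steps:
r = 9 (r = 38 - 29 = 9)
N = 4096 (N = (-64)**2 = 4096)
sqrt(((4 + (a + 13)) + r)**2 + N) = sqrt(((4 + (28 + 13)) + 9)**2 + 4096) = sqrt(((4 + 41) + 9)**2 + 4096) = sqrt((45 + 9)**2 + 4096) = sqrt(54**2 + 4096) = sqrt(2916 + 4096) = sqrt(7012) = 2*sqrt(1753)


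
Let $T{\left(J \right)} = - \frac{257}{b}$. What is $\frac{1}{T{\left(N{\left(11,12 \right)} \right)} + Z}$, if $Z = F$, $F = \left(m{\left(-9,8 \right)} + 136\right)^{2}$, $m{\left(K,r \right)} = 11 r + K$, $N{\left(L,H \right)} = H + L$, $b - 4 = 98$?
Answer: $\frac{102}{4714693} \approx 2.1635 \cdot 10^{-5}$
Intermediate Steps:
$b = 102$ ($b = 4 + 98 = 102$)
$m{\left(K,r \right)} = K + 11 r$
$T{\left(J \right)} = - \frac{257}{102}$
$F = 46225$ ($F = \left(\left(-9 + 11 \cdot 8\right) + 136\right)^{2} = \left(\left(-9 + 88\right) + 136\right)^{2} = \left(79 + 136\right)^{2} = 215^{2} = 46225$)
$Z = 46225$
$\frac{1}{T{\left(N{\left(11,12 \right)} \right)} + Z} = \frac{1}{- \frac{257}{102} + 46225} = \frac{1}{\frac{4714693}{102}} = \frac{102}{4714693}$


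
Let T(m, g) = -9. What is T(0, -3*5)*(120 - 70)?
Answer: -450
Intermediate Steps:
T(0, -3*5)*(120 - 70) = -9*(120 - 70) = -9*50 = -450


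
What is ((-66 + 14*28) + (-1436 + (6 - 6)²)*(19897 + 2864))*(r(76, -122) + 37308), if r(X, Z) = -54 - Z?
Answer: -1221614750720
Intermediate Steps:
((-66 + 14*28) + (-1436 + (6 - 6)²)*(19897 + 2864))*(r(76, -122) + 37308) = ((-66 + 14*28) + (-1436 + (6 - 6)²)*(19897 + 2864))*((-54 - 1*(-122)) + 37308) = ((-66 + 392) + (-1436 + 0²)*22761)*((-54 + 122) + 37308) = (326 + (-1436 + 0)*22761)*(68 + 37308) = (326 - 1436*22761)*37376 = (326 - 32684796)*37376 = -32684470*37376 = -1221614750720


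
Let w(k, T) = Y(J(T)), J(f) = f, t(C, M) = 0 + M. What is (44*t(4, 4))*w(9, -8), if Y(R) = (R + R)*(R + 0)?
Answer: 22528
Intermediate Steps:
t(C, M) = M
Y(R) = 2*R**2 (Y(R) = (2*R)*R = 2*R**2)
w(k, T) = 2*T**2
(44*t(4, 4))*w(9, -8) = (44*4)*(2*(-8)**2) = 176*(2*64) = 176*128 = 22528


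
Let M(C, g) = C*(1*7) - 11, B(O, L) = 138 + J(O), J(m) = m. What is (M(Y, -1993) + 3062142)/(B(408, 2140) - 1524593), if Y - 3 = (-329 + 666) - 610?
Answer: -3060241/1524047 ≈ -2.0080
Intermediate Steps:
B(O, L) = 138 + O
Y = -270 (Y = 3 + ((-329 + 666) - 610) = 3 + (337 - 610) = 3 - 273 = -270)
M(C, g) = -11 + 7*C (M(C, g) = C*7 - 11 = 7*C - 11 = -11 + 7*C)
(M(Y, -1993) + 3062142)/(B(408, 2140) - 1524593) = ((-11 + 7*(-270)) + 3062142)/((138 + 408) - 1524593) = ((-11 - 1890) + 3062142)/(546 - 1524593) = (-1901 + 3062142)/(-1524047) = 3060241*(-1/1524047) = -3060241/1524047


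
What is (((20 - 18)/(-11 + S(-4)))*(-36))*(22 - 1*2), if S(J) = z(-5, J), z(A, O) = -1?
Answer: 120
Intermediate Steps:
S(J) = -1
(((20 - 18)/(-11 + S(-4)))*(-36))*(22 - 1*2) = (((20 - 18)/(-11 - 1))*(-36))*(22 - 1*2) = ((2/(-12))*(-36))*(22 - 2) = ((2*(-1/12))*(-36))*20 = -⅙*(-36)*20 = 6*20 = 120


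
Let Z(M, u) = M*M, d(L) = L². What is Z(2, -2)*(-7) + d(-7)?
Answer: 21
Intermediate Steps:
Z(M, u) = M²
Z(2, -2)*(-7) + d(-7) = 2²*(-7) + (-7)² = 4*(-7) + 49 = -28 + 49 = 21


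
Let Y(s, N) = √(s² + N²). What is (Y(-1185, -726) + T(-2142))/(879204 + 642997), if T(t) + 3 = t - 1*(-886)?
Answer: -1259/1522201 + 3*√214589/1522201 ≈ 8.5871e-5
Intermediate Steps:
Y(s, N) = √(N² + s²)
T(t) = 883 + t (T(t) = -3 + (t - 1*(-886)) = -3 + (t + 886) = -3 + (886 + t) = 883 + t)
(Y(-1185, -726) + T(-2142))/(879204 + 642997) = (√((-726)² + (-1185)²) + (883 - 2142))/(879204 + 642997) = (√(527076 + 1404225) - 1259)/1522201 = (√1931301 - 1259)*(1/1522201) = (3*√214589 - 1259)*(1/1522201) = (-1259 + 3*√214589)*(1/1522201) = -1259/1522201 + 3*√214589/1522201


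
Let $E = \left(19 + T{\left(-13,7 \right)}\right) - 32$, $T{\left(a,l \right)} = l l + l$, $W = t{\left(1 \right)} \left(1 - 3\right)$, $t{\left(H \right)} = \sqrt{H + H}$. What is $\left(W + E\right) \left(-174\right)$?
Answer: $-7482 + 348 \sqrt{2} \approx -6989.9$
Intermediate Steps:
$t{\left(H \right)} = \sqrt{2} \sqrt{H}$ ($t{\left(H \right)} = \sqrt{2 H} = \sqrt{2} \sqrt{H}$)
$W = - 2 \sqrt{2}$ ($W = \sqrt{2} \sqrt{1} \left(1 - 3\right) = \sqrt{2} \cdot 1 \left(-2\right) = \sqrt{2} \left(-2\right) = - 2 \sqrt{2} \approx -2.8284$)
$T{\left(a,l \right)} = l + l^{2}$ ($T{\left(a,l \right)} = l^{2} + l = l + l^{2}$)
$E = 43$ ($E = \left(19 + 7 \left(1 + 7\right)\right) - 32 = \left(19 + 7 \cdot 8\right) - 32 = \left(19 + 56\right) - 32 = 75 - 32 = 43$)
$\left(W + E\right) \left(-174\right) = \left(- 2 \sqrt{2} + 43\right) \left(-174\right) = \left(43 - 2 \sqrt{2}\right) \left(-174\right) = -7482 + 348 \sqrt{2}$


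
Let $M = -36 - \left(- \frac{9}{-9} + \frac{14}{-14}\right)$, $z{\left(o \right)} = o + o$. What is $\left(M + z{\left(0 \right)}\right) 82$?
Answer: $-2952$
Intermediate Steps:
$z{\left(o \right)} = 2 o$
$M = -36$ ($M = -36 - \left(\left(-9\right) \left(- \frac{1}{9}\right) + 14 \left(- \frac{1}{14}\right)\right) = -36 - \left(1 - 1\right) = -36 - 0 = -36 + 0 = -36$)
$\left(M + z{\left(0 \right)}\right) 82 = \left(-36 + 2 \cdot 0\right) 82 = \left(-36 + 0\right) 82 = \left(-36\right) 82 = -2952$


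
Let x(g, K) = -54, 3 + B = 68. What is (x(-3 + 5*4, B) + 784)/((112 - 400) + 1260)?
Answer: 365/486 ≈ 0.75103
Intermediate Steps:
B = 65 (B = -3 + 68 = 65)
(x(-3 + 5*4, B) + 784)/((112 - 400) + 1260) = (-54 + 784)/((112 - 400) + 1260) = 730/(-288 + 1260) = 730/972 = 730*(1/972) = 365/486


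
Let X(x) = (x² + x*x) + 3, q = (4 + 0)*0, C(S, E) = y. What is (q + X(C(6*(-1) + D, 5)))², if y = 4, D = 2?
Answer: 1225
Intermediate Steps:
C(S, E) = 4
q = 0 (q = 4*0 = 0)
X(x) = 3 + 2*x² (X(x) = (x² + x²) + 3 = 2*x² + 3 = 3 + 2*x²)
(q + X(C(6*(-1) + D, 5)))² = (0 + (3 + 2*4²))² = (0 + (3 + 2*16))² = (0 + (3 + 32))² = (0 + 35)² = 35² = 1225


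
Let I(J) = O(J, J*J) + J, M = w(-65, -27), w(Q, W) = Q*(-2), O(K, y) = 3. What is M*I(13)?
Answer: 2080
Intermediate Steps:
w(Q, W) = -2*Q
M = 130 (M = -2*(-65) = 130)
I(J) = 3 + J
M*I(13) = 130*(3 + 13) = 130*16 = 2080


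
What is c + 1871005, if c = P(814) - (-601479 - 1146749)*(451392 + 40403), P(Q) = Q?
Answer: 859771661079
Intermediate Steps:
c = 859769790074 (c = 814 - (-601479 - 1146749)*(451392 + 40403) = 814 - (-1748228)*491795 = 814 - 1*(-859769789260) = 814 + 859769789260 = 859769790074)
c + 1871005 = 859769790074 + 1871005 = 859771661079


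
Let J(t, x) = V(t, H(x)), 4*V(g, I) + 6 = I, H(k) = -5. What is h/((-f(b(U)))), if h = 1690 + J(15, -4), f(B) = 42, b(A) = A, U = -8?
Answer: -6749/168 ≈ -40.173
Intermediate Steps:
V(g, I) = -3/2 + I/4
J(t, x) = -11/4 (J(t, x) = -3/2 + (¼)*(-5) = -3/2 - 5/4 = -11/4)
h = 6749/4 (h = 1690 - 11/4 = 6749/4 ≈ 1687.3)
h/((-f(b(U)))) = 6749/(4*((-1*42))) = (6749/4)/(-42) = (6749/4)*(-1/42) = -6749/168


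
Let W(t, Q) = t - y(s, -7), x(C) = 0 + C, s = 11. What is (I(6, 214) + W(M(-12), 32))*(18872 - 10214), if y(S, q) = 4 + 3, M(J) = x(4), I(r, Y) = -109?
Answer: -969696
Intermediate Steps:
x(C) = C
M(J) = 4
y(S, q) = 7
W(t, Q) = -7 + t (W(t, Q) = t - 1*7 = t - 7 = -7 + t)
(I(6, 214) + W(M(-12), 32))*(18872 - 10214) = (-109 + (-7 + 4))*(18872 - 10214) = (-109 - 3)*8658 = -112*8658 = -969696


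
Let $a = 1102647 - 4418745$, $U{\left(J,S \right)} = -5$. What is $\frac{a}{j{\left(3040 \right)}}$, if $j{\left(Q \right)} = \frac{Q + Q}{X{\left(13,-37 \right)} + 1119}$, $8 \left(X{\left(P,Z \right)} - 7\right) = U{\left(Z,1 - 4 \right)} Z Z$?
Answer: $- \frac{3586359987}{24320} \approx -1.4747 \cdot 10^{5}$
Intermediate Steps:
$a = -3316098$
$X{\left(P,Z \right)} = 7 - \frac{5 Z^{2}}{8}$ ($X{\left(P,Z \right)} = 7 + \frac{- 5 Z Z}{8} = 7 + \frac{\left(-5\right) Z^{2}}{8} = 7 - \frac{5 Z^{2}}{8}$)
$j{\left(Q \right)} = \frac{16 Q}{2163}$ ($j{\left(Q \right)} = \frac{Q + Q}{\left(7 - \frac{5 \left(-37\right)^{2}}{8}\right) + 1119} = \frac{2 Q}{\left(7 - \frac{6845}{8}\right) + 1119} = \frac{2 Q}{- \frac{6789}{8} + 1119} = \frac{2 Q}{\frac{2163}{8}} = 2 Q \frac{8}{2163} = \frac{16 Q}{2163}$)
$\frac{a}{j{\left(3040 \right)}} = - \frac{3316098}{\frac{16}{2163} \cdot 3040} = - \frac{3316098}{\frac{48640}{2163}} = \left(-3316098\right) \frac{2163}{48640} = - \frac{3586359987}{24320}$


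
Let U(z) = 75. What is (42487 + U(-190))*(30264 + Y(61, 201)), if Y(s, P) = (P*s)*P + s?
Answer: 106183081732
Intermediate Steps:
Y(s, P) = s + s*P² (Y(s, P) = s*P² + s = s + s*P²)
(42487 + U(-190))*(30264 + Y(61, 201)) = (42487 + 75)*(30264 + 61*(1 + 201²)) = 42562*(30264 + 61*(1 + 40401)) = 42562*(30264 + 61*40402) = 42562*(30264 + 2464522) = 42562*2494786 = 106183081732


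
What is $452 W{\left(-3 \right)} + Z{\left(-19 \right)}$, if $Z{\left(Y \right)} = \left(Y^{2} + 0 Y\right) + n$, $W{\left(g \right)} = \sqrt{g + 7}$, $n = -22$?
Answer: $1243$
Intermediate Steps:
$W{\left(g \right)} = \sqrt{7 + g}$
$Z{\left(Y \right)} = -22 + Y^{2}$ ($Z{\left(Y \right)} = \left(Y^{2} + 0 Y\right) - 22 = \left(Y^{2} + 0\right) - 22 = Y^{2} - 22 = -22 + Y^{2}$)
$452 W{\left(-3 \right)} + Z{\left(-19 \right)} = 452 \sqrt{7 - 3} - \left(22 - \left(-19\right)^{2}\right) = 452 \sqrt{4} + \left(-22 + 361\right) = 452 \cdot 2 + 339 = 904 + 339 = 1243$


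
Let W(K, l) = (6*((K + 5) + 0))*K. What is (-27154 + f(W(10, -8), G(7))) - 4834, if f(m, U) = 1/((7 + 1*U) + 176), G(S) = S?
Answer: -6077719/190 ≈ -31988.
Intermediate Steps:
W(K, l) = K*(30 + 6*K) (W(K, l) = (6*((5 + K) + 0))*K = (6*(5 + K))*K = (30 + 6*K)*K = K*(30 + 6*K))
f(m, U) = 1/(183 + U) (f(m, U) = 1/((7 + U) + 176) = 1/(183 + U))
(-27154 + f(W(10, -8), G(7))) - 4834 = (-27154 + 1/(183 + 7)) - 4834 = (-27154 + 1/190) - 4834 = -5159259/190 - 4834 = -6077719/190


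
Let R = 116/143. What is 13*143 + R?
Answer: 265953/143 ≈ 1859.8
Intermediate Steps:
R = 116/143 (R = 116*(1/143) = 116/143 ≈ 0.81119)
13*143 + R = 13*143 + 116/143 = 1859 + 116/143 = 265953/143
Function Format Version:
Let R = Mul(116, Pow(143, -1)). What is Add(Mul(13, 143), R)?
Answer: Rational(265953, 143) ≈ 1859.8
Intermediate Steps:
R = Rational(116, 143) (R = Mul(116, Rational(1, 143)) = Rational(116, 143) ≈ 0.81119)
Add(Mul(13, 143), R) = Add(Mul(13, 143), Rational(116, 143)) = Add(1859, Rational(116, 143)) = Rational(265953, 143)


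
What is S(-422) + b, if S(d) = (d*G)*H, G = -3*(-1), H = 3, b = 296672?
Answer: 292874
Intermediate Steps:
G = 3
S(d) = 9*d (S(d) = (d*3)*3 = (3*d)*3 = 9*d)
S(-422) + b = 9*(-422) + 296672 = -3798 + 296672 = 292874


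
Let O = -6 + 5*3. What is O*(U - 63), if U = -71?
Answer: -1206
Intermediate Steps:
O = 9 (O = -6 + 15 = 9)
O*(U - 63) = 9*(-71 - 63) = 9*(-134) = -1206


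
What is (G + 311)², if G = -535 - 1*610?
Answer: 695556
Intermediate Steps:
G = -1145 (G = -535 - 610 = -1145)
(G + 311)² = (-1145 + 311)² = (-834)² = 695556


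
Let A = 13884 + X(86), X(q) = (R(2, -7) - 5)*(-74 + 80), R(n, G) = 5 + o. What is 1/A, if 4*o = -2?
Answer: 1/13881 ≈ 7.2041e-5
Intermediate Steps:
o = -1/2 (o = (1/4)*(-2) = -1/2 ≈ -0.50000)
R(n, G) = 9/2 (R(n, G) = 5 - 1/2 = 9/2)
X(q) = -3 (X(q) = (9/2 - 5)*(-74 + 80) = -1/2*6 = -3)
A = 13881 (A = 13884 - 3 = 13881)
1/A = 1/13881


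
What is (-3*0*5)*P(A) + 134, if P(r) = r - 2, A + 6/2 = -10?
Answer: 134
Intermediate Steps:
A = -13 (A = -3 - 10 = -13)
P(r) = -2 + r
(-3*0*5)*P(A) + 134 = (-3*0*5)*(-2 - 13) + 134 = (0*5)*(-15) + 134 = 0*(-15) + 134 = 0 + 134 = 134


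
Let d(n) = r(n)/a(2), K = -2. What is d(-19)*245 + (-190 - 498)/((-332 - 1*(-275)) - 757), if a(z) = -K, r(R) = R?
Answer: -1893897/814 ≈ -2326.7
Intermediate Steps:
a(z) = 2 (a(z) = -1*(-2) = 2)
d(n) = n/2
d(-19)*245 + (-190 - 498)/((-332 - 1*(-275)) - 757) = ((½)*(-19))*245 + (-190 - 498)/((-332 - 1*(-275)) - 757) = -19/2*245 - 688/((-332 + 275) - 757) = -4655/2 - 688/(-57 - 757) = -4655/2 - 688/(-814) = -4655/2 - 688*(-1/814) = -4655/2 + 344/407 = -1893897/814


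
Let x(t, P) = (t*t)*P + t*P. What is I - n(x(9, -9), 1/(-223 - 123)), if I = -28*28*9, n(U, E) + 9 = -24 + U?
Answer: -6213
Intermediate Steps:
x(t, P) = P*t + P*t² (x(t, P) = t²*P + P*t = P*t² + P*t = P*t + P*t²)
n(U, E) = -33 + U (n(U, E) = -9 + (-24 + U) = -33 + U)
I = -7056 (I = -784*9 = -7056)
I - n(x(9, -9), 1/(-223 - 123)) = -7056 - (-33 - 9*9*(1 + 9)) = -7056 - (-33 - 9*9*10) = -7056 - (-33 - 810) = -7056 - 1*(-843) = -7056 + 843 = -6213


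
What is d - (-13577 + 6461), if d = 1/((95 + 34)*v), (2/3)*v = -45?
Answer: 123925138/17415 ≈ 7116.0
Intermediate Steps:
v = -135/2 (v = (3/2)*(-45) = -135/2 ≈ -67.500)
d = -2/17415 (d = 1/((95 + 34)*(-135/2)) = 1/(129*(-135/2)) = 1/(-17415/2) = -2/17415 ≈ -0.00011484)
d - (-13577 + 6461) = -2/17415 - (-13577 + 6461) = -2/17415 - 1*(-7116) = -2/17415 + 7116 = 123925138/17415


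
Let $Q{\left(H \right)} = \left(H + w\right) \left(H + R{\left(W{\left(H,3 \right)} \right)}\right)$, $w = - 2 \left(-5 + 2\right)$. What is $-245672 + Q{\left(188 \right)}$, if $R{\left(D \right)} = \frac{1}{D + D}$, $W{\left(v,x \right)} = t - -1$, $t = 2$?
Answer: $- \frac{627503}{3} \approx -2.0917 \cdot 10^{5}$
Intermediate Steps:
$W{\left(v,x \right)} = 3$ ($W{\left(v,x \right)} = 2 - -1 = 2 + 1 = 3$)
$R{\left(D \right)} = \frac{1}{2 D}$
$w = 6$ ($w = \left(-2\right) \left(-3\right) = 6$)
$Q{\left(H \right)} = \left(6 + H\right) \left(\frac{1}{6} + H\right)$ ($Q{\left(H \right)} = \left(H + 6\right) \left(H + \frac{1}{2 \cdot 3}\right) = \left(6 + H\right) \left(H + \frac{1}{2} \cdot \frac{1}{3}\right) = \left(6 + H\right) \left(H + \frac{1}{6}\right) = \left(6 + H\right) \left(\frac{1}{6} + H\right)$)
$-245672 + Q{\left(188 \right)} = -245672 + \left(1 + 188^{2} + \frac{37}{6} \cdot 188\right) = -245672 + \left(1 + 35344 + \frac{3478}{3}\right) = -245672 + \frac{109513}{3} = - \frac{627503}{3}$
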